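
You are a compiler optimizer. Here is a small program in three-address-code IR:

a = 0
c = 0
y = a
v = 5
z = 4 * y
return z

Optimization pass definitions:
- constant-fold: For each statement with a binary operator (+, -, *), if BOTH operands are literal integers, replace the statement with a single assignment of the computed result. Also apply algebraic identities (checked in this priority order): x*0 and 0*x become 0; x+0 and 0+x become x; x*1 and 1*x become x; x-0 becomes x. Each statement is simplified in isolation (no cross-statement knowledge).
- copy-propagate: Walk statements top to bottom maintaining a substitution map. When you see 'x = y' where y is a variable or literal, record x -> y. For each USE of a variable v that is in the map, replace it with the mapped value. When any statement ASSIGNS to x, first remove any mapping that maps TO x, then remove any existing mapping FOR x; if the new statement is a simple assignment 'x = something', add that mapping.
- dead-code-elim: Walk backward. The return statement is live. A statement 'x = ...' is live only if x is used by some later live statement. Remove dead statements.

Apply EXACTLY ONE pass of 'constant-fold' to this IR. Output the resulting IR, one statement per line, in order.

Applying constant-fold statement-by-statement:
  [1] a = 0  (unchanged)
  [2] c = 0  (unchanged)
  [3] y = a  (unchanged)
  [4] v = 5  (unchanged)
  [5] z = 4 * y  (unchanged)
  [6] return z  (unchanged)
Result (6 stmts):
  a = 0
  c = 0
  y = a
  v = 5
  z = 4 * y
  return z

Answer: a = 0
c = 0
y = a
v = 5
z = 4 * y
return z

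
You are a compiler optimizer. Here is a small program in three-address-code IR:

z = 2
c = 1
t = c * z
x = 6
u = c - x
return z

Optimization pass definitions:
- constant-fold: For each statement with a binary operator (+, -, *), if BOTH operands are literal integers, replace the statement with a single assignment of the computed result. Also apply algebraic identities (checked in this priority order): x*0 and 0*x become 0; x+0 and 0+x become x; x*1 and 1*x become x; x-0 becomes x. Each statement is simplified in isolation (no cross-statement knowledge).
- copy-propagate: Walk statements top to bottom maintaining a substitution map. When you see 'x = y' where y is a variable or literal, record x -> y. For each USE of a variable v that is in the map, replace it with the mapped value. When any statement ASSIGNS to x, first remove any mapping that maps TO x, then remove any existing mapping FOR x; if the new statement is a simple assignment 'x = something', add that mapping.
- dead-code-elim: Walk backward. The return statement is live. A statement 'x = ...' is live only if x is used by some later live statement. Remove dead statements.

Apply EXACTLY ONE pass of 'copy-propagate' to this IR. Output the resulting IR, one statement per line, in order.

Applying copy-propagate statement-by-statement:
  [1] z = 2  (unchanged)
  [2] c = 1  (unchanged)
  [3] t = c * z  -> t = 1 * 2
  [4] x = 6  (unchanged)
  [5] u = c - x  -> u = 1 - 6
  [6] return z  -> return 2
Result (6 stmts):
  z = 2
  c = 1
  t = 1 * 2
  x = 6
  u = 1 - 6
  return 2

Answer: z = 2
c = 1
t = 1 * 2
x = 6
u = 1 - 6
return 2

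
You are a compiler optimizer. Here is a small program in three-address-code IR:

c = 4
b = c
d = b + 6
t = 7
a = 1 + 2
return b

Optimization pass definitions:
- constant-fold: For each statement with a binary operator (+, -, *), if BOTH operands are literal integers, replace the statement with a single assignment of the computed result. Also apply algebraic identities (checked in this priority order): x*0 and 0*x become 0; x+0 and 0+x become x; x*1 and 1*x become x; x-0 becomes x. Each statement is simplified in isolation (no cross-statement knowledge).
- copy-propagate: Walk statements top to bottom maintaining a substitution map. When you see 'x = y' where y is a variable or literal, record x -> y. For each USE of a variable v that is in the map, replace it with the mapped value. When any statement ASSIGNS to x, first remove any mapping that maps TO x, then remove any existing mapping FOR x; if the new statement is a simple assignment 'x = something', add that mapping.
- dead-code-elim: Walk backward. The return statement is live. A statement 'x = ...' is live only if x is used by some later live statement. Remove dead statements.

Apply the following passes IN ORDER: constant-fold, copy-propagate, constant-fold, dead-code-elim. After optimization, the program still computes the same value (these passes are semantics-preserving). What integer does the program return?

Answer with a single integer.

Initial IR:
  c = 4
  b = c
  d = b + 6
  t = 7
  a = 1 + 2
  return b
After constant-fold (6 stmts):
  c = 4
  b = c
  d = b + 6
  t = 7
  a = 3
  return b
After copy-propagate (6 stmts):
  c = 4
  b = 4
  d = 4 + 6
  t = 7
  a = 3
  return 4
After constant-fold (6 stmts):
  c = 4
  b = 4
  d = 10
  t = 7
  a = 3
  return 4
After dead-code-elim (1 stmts):
  return 4
Evaluate:
  c = 4  =>  c = 4
  b = c  =>  b = 4
  d = b + 6  =>  d = 10
  t = 7  =>  t = 7
  a = 1 + 2  =>  a = 3
  return b = 4

Answer: 4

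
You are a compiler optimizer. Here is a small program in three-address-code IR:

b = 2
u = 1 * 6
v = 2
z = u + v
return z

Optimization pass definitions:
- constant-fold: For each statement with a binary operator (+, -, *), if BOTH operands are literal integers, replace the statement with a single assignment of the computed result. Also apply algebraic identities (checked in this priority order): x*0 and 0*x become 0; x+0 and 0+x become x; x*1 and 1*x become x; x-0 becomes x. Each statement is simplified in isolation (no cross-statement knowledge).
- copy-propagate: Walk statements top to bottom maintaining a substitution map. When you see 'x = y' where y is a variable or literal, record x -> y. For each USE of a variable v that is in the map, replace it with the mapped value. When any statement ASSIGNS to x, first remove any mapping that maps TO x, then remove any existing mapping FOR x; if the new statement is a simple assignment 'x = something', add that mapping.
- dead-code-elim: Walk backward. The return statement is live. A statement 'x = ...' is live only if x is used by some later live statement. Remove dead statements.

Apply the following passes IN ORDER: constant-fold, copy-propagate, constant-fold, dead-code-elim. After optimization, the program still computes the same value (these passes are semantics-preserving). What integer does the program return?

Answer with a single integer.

Initial IR:
  b = 2
  u = 1 * 6
  v = 2
  z = u + v
  return z
After constant-fold (5 stmts):
  b = 2
  u = 6
  v = 2
  z = u + v
  return z
After copy-propagate (5 stmts):
  b = 2
  u = 6
  v = 2
  z = 6 + 2
  return z
After constant-fold (5 stmts):
  b = 2
  u = 6
  v = 2
  z = 8
  return z
After dead-code-elim (2 stmts):
  z = 8
  return z
Evaluate:
  b = 2  =>  b = 2
  u = 1 * 6  =>  u = 6
  v = 2  =>  v = 2
  z = u + v  =>  z = 8
  return z = 8

Answer: 8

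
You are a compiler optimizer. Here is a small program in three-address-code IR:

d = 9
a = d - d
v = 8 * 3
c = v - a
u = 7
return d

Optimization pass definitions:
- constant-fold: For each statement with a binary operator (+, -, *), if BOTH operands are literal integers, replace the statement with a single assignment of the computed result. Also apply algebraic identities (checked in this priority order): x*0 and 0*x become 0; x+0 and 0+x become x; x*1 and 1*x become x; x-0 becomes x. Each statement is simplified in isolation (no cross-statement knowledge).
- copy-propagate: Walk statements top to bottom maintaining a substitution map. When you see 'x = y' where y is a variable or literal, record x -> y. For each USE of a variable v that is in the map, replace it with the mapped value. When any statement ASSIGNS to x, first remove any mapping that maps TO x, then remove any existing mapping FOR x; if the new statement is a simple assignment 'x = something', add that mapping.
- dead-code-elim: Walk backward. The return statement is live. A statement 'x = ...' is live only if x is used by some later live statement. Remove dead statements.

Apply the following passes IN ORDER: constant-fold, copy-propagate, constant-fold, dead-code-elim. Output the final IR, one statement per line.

Initial IR:
  d = 9
  a = d - d
  v = 8 * 3
  c = v - a
  u = 7
  return d
After constant-fold (6 stmts):
  d = 9
  a = d - d
  v = 24
  c = v - a
  u = 7
  return d
After copy-propagate (6 stmts):
  d = 9
  a = 9 - 9
  v = 24
  c = 24 - a
  u = 7
  return 9
After constant-fold (6 stmts):
  d = 9
  a = 0
  v = 24
  c = 24 - a
  u = 7
  return 9
After dead-code-elim (1 stmts):
  return 9

Answer: return 9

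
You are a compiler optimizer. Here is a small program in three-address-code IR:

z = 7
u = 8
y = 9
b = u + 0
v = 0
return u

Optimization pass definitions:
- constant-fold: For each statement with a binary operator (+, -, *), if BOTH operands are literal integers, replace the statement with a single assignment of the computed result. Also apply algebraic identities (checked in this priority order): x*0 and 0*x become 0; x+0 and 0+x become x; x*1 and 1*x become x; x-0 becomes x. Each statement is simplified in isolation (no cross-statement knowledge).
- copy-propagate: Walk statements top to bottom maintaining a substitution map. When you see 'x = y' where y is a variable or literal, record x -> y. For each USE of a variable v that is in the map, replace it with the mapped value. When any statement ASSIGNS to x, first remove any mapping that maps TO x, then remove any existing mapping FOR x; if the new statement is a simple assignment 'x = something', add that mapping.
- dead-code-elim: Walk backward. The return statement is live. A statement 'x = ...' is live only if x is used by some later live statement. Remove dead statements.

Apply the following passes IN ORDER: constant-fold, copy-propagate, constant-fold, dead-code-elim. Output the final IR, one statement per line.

Initial IR:
  z = 7
  u = 8
  y = 9
  b = u + 0
  v = 0
  return u
After constant-fold (6 stmts):
  z = 7
  u = 8
  y = 9
  b = u
  v = 0
  return u
After copy-propagate (6 stmts):
  z = 7
  u = 8
  y = 9
  b = 8
  v = 0
  return 8
After constant-fold (6 stmts):
  z = 7
  u = 8
  y = 9
  b = 8
  v = 0
  return 8
After dead-code-elim (1 stmts):
  return 8

Answer: return 8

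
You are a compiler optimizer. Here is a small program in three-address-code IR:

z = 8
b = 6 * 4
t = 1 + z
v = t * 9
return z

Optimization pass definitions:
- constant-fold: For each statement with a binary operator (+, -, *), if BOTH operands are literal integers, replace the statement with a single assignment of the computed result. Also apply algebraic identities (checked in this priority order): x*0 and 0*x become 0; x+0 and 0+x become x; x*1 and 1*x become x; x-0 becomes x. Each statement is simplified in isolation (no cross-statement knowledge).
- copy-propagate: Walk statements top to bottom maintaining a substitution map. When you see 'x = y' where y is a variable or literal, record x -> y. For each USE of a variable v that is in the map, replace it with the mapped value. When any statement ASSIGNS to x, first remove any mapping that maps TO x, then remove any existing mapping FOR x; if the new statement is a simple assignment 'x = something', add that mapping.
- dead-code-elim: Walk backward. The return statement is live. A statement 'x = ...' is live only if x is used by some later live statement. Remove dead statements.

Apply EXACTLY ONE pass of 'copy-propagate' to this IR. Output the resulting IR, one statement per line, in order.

Answer: z = 8
b = 6 * 4
t = 1 + 8
v = t * 9
return 8

Derivation:
Applying copy-propagate statement-by-statement:
  [1] z = 8  (unchanged)
  [2] b = 6 * 4  (unchanged)
  [3] t = 1 + z  -> t = 1 + 8
  [4] v = t * 9  (unchanged)
  [5] return z  -> return 8
Result (5 stmts):
  z = 8
  b = 6 * 4
  t = 1 + 8
  v = t * 9
  return 8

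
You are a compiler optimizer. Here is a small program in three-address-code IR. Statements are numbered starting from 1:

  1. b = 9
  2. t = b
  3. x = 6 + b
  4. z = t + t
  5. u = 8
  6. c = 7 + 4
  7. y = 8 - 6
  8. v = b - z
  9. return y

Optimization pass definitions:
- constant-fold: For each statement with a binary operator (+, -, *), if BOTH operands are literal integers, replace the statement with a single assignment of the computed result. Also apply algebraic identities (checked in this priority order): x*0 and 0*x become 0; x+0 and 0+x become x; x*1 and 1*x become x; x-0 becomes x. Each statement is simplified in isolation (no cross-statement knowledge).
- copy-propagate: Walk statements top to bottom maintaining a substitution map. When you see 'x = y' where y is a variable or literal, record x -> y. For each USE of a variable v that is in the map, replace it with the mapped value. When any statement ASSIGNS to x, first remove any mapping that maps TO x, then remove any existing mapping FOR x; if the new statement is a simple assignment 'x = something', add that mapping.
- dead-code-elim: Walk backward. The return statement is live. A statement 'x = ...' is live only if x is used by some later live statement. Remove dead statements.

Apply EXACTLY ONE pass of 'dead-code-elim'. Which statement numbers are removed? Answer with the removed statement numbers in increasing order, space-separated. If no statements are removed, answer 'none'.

Backward liveness scan:
Stmt 1 'b = 9': DEAD (b not in live set [])
Stmt 2 't = b': DEAD (t not in live set [])
Stmt 3 'x = 6 + b': DEAD (x not in live set [])
Stmt 4 'z = t + t': DEAD (z not in live set [])
Stmt 5 'u = 8': DEAD (u not in live set [])
Stmt 6 'c = 7 + 4': DEAD (c not in live set [])
Stmt 7 'y = 8 - 6': KEEP (y is live); live-in = []
Stmt 8 'v = b - z': DEAD (v not in live set ['y'])
Stmt 9 'return y': KEEP (return); live-in = ['y']
Removed statement numbers: [1, 2, 3, 4, 5, 6, 8]
Surviving IR:
  y = 8 - 6
  return y

Answer: 1 2 3 4 5 6 8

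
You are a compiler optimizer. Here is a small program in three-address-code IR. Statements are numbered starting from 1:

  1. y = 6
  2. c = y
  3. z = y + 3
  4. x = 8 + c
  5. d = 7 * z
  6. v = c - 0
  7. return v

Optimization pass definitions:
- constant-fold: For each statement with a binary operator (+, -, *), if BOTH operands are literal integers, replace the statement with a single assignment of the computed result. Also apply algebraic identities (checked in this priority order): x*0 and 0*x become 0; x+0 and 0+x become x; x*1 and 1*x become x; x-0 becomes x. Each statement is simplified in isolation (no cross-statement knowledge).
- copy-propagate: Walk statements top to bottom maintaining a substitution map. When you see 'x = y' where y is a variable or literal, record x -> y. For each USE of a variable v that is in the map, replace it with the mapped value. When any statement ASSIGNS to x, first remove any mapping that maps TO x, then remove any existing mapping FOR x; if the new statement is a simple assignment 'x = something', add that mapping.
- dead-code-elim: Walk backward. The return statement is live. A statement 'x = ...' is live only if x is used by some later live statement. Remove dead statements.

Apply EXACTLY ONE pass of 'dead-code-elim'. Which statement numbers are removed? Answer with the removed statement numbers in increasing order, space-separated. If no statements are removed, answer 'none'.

Backward liveness scan:
Stmt 1 'y = 6': KEEP (y is live); live-in = []
Stmt 2 'c = y': KEEP (c is live); live-in = ['y']
Stmt 3 'z = y + 3': DEAD (z not in live set ['c'])
Stmt 4 'x = 8 + c': DEAD (x not in live set ['c'])
Stmt 5 'd = 7 * z': DEAD (d not in live set ['c'])
Stmt 6 'v = c - 0': KEEP (v is live); live-in = ['c']
Stmt 7 'return v': KEEP (return); live-in = ['v']
Removed statement numbers: [3, 4, 5]
Surviving IR:
  y = 6
  c = y
  v = c - 0
  return v

Answer: 3 4 5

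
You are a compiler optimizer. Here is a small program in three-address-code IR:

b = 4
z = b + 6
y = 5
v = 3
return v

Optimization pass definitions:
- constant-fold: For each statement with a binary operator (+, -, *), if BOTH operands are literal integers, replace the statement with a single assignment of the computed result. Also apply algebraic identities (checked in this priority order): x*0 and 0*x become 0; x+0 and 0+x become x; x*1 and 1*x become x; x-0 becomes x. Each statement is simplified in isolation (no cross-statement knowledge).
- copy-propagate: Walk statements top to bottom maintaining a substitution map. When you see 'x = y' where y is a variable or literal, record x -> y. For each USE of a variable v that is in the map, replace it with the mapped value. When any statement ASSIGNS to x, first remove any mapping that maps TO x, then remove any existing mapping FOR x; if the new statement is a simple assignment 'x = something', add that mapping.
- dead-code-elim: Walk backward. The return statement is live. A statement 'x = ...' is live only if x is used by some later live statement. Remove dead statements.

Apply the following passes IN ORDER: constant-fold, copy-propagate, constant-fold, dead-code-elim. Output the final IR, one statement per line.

Answer: return 3

Derivation:
Initial IR:
  b = 4
  z = b + 6
  y = 5
  v = 3
  return v
After constant-fold (5 stmts):
  b = 4
  z = b + 6
  y = 5
  v = 3
  return v
After copy-propagate (5 stmts):
  b = 4
  z = 4 + 6
  y = 5
  v = 3
  return 3
After constant-fold (5 stmts):
  b = 4
  z = 10
  y = 5
  v = 3
  return 3
After dead-code-elim (1 stmts):
  return 3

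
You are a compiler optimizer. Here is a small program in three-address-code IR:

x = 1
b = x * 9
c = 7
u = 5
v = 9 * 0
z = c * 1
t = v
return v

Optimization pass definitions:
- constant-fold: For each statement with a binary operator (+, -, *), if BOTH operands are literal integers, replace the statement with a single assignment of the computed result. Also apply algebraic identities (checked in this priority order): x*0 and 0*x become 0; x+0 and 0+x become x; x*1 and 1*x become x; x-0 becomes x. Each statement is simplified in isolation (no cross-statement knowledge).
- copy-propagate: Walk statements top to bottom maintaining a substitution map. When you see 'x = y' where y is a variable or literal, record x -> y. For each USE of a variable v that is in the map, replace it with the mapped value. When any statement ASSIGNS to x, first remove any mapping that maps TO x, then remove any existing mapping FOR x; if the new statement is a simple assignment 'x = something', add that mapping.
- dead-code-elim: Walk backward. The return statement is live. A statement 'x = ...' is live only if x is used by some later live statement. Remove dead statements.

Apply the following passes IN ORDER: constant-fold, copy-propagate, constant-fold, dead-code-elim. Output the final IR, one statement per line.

Initial IR:
  x = 1
  b = x * 9
  c = 7
  u = 5
  v = 9 * 0
  z = c * 1
  t = v
  return v
After constant-fold (8 stmts):
  x = 1
  b = x * 9
  c = 7
  u = 5
  v = 0
  z = c
  t = v
  return v
After copy-propagate (8 stmts):
  x = 1
  b = 1 * 9
  c = 7
  u = 5
  v = 0
  z = 7
  t = 0
  return 0
After constant-fold (8 stmts):
  x = 1
  b = 9
  c = 7
  u = 5
  v = 0
  z = 7
  t = 0
  return 0
After dead-code-elim (1 stmts):
  return 0

Answer: return 0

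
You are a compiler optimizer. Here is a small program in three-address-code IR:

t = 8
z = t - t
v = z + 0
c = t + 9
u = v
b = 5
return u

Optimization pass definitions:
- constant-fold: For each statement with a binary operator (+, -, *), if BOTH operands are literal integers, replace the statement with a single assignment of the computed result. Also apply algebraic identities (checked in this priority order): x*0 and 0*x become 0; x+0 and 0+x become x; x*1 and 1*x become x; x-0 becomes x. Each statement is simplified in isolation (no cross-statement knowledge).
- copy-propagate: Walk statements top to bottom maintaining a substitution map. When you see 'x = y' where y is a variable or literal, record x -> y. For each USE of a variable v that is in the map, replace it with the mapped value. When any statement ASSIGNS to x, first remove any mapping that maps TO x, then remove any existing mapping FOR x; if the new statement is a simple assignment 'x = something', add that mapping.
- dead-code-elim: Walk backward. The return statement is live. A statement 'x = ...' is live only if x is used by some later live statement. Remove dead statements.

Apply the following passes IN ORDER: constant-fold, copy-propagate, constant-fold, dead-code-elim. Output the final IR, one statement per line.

Initial IR:
  t = 8
  z = t - t
  v = z + 0
  c = t + 9
  u = v
  b = 5
  return u
After constant-fold (7 stmts):
  t = 8
  z = t - t
  v = z
  c = t + 9
  u = v
  b = 5
  return u
After copy-propagate (7 stmts):
  t = 8
  z = 8 - 8
  v = z
  c = 8 + 9
  u = z
  b = 5
  return z
After constant-fold (7 stmts):
  t = 8
  z = 0
  v = z
  c = 17
  u = z
  b = 5
  return z
After dead-code-elim (2 stmts):
  z = 0
  return z

Answer: z = 0
return z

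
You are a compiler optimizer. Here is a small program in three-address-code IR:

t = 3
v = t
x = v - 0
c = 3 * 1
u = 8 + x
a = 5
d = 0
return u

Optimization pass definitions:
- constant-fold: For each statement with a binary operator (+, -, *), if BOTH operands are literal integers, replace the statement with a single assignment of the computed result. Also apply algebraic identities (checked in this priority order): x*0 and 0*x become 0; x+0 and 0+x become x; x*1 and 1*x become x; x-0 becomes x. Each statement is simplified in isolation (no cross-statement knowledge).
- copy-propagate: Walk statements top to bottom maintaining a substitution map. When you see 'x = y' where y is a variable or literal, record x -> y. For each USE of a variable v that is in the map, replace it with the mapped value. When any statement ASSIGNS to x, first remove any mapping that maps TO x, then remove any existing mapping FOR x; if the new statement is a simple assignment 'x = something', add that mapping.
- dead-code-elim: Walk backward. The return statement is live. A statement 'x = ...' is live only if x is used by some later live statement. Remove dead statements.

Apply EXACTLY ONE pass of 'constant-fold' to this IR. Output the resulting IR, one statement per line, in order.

Applying constant-fold statement-by-statement:
  [1] t = 3  (unchanged)
  [2] v = t  (unchanged)
  [3] x = v - 0  -> x = v
  [4] c = 3 * 1  -> c = 3
  [5] u = 8 + x  (unchanged)
  [6] a = 5  (unchanged)
  [7] d = 0  (unchanged)
  [8] return u  (unchanged)
Result (8 stmts):
  t = 3
  v = t
  x = v
  c = 3
  u = 8 + x
  a = 5
  d = 0
  return u

Answer: t = 3
v = t
x = v
c = 3
u = 8 + x
a = 5
d = 0
return u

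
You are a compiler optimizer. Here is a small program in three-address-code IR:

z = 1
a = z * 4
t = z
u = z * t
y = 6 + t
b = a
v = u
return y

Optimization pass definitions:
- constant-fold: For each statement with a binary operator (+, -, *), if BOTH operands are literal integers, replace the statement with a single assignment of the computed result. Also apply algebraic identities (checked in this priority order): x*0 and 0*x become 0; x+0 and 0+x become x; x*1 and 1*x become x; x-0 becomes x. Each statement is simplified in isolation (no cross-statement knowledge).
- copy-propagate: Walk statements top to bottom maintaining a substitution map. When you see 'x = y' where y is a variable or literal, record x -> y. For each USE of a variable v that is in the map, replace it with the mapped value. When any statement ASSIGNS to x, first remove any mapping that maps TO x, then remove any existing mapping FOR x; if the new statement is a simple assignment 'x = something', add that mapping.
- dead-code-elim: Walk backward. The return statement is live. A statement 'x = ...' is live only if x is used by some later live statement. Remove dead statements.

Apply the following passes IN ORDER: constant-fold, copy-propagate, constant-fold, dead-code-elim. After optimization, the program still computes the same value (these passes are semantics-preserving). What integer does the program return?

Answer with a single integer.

Initial IR:
  z = 1
  a = z * 4
  t = z
  u = z * t
  y = 6 + t
  b = a
  v = u
  return y
After constant-fold (8 stmts):
  z = 1
  a = z * 4
  t = z
  u = z * t
  y = 6 + t
  b = a
  v = u
  return y
After copy-propagate (8 stmts):
  z = 1
  a = 1 * 4
  t = 1
  u = 1 * 1
  y = 6 + 1
  b = a
  v = u
  return y
After constant-fold (8 stmts):
  z = 1
  a = 4
  t = 1
  u = 1
  y = 7
  b = a
  v = u
  return y
After dead-code-elim (2 stmts):
  y = 7
  return y
Evaluate:
  z = 1  =>  z = 1
  a = z * 4  =>  a = 4
  t = z  =>  t = 1
  u = z * t  =>  u = 1
  y = 6 + t  =>  y = 7
  b = a  =>  b = 4
  v = u  =>  v = 1
  return y = 7

Answer: 7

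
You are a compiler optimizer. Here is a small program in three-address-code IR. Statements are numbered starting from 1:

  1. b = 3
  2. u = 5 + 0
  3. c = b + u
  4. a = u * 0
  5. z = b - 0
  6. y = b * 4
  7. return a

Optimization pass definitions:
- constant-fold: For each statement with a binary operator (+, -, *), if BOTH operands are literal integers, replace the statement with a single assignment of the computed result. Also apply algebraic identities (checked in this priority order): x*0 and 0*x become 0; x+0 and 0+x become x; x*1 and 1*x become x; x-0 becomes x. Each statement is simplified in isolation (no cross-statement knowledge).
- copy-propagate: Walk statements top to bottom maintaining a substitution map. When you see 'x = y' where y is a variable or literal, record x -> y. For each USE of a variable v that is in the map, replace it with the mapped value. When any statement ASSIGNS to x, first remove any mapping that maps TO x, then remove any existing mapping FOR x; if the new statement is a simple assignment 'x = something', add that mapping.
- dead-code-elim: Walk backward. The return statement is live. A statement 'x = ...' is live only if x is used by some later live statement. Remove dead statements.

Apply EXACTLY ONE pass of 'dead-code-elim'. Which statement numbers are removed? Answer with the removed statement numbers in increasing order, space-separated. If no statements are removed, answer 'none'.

Answer: 1 3 5 6

Derivation:
Backward liveness scan:
Stmt 1 'b = 3': DEAD (b not in live set [])
Stmt 2 'u = 5 + 0': KEEP (u is live); live-in = []
Stmt 3 'c = b + u': DEAD (c not in live set ['u'])
Stmt 4 'a = u * 0': KEEP (a is live); live-in = ['u']
Stmt 5 'z = b - 0': DEAD (z not in live set ['a'])
Stmt 6 'y = b * 4': DEAD (y not in live set ['a'])
Stmt 7 'return a': KEEP (return); live-in = ['a']
Removed statement numbers: [1, 3, 5, 6]
Surviving IR:
  u = 5 + 0
  a = u * 0
  return a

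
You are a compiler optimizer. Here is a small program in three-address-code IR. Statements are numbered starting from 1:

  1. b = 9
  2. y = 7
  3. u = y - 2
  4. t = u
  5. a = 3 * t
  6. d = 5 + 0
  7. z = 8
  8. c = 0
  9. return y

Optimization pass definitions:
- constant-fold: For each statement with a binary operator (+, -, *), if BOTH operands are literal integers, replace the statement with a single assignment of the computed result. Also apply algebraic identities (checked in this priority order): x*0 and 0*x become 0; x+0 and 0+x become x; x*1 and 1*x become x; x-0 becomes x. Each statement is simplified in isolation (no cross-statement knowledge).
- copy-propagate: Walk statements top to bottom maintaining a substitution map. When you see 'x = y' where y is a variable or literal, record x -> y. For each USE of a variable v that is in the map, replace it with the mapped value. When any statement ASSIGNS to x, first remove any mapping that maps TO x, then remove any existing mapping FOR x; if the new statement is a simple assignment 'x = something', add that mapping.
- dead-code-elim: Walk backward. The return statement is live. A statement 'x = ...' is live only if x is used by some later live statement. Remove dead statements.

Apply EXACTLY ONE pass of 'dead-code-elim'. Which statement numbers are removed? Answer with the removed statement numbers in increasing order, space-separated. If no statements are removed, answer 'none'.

Answer: 1 3 4 5 6 7 8

Derivation:
Backward liveness scan:
Stmt 1 'b = 9': DEAD (b not in live set [])
Stmt 2 'y = 7': KEEP (y is live); live-in = []
Stmt 3 'u = y - 2': DEAD (u not in live set ['y'])
Stmt 4 't = u': DEAD (t not in live set ['y'])
Stmt 5 'a = 3 * t': DEAD (a not in live set ['y'])
Stmt 6 'd = 5 + 0': DEAD (d not in live set ['y'])
Stmt 7 'z = 8': DEAD (z not in live set ['y'])
Stmt 8 'c = 0': DEAD (c not in live set ['y'])
Stmt 9 'return y': KEEP (return); live-in = ['y']
Removed statement numbers: [1, 3, 4, 5, 6, 7, 8]
Surviving IR:
  y = 7
  return y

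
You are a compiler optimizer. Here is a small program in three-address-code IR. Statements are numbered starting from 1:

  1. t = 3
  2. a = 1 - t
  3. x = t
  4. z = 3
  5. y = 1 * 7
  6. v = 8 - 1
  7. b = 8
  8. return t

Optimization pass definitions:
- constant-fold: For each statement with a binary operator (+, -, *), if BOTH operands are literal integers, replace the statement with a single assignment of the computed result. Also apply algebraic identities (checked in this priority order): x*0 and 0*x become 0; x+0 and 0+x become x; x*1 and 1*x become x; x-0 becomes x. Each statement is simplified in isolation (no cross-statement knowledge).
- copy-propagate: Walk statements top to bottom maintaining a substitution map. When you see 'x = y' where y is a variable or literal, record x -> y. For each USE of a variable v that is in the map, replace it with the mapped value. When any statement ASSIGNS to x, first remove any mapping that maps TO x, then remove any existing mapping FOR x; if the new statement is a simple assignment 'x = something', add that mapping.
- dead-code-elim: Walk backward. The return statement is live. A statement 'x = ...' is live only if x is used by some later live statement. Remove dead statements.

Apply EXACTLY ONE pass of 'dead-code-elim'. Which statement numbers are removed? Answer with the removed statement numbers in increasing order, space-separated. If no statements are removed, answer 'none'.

Answer: 2 3 4 5 6 7

Derivation:
Backward liveness scan:
Stmt 1 't = 3': KEEP (t is live); live-in = []
Stmt 2 'a = 1 - t': DEAD (a not in live set ['t'])
Stmt 3 'x = t': DEAD (x not in live set ['t'])
Stmt 4 'z = 3': DEAD (z not in live set ['t'])
Stmt 5 'y = 1 * 7': DEAD (y not in live set ['t'])
Stmt 6 'v = 8 - 1': DEAD (v not in live set ['t'])
Stmt 7 'b = 8': DEAD (b not in live set ['t'])
Stmt 8 'return t': KEEP (return); live-in = ['t']
Removed statement numbers: [2, 3, 4, 5, 6, 7]
Surviving IR:
  t = 3
  return t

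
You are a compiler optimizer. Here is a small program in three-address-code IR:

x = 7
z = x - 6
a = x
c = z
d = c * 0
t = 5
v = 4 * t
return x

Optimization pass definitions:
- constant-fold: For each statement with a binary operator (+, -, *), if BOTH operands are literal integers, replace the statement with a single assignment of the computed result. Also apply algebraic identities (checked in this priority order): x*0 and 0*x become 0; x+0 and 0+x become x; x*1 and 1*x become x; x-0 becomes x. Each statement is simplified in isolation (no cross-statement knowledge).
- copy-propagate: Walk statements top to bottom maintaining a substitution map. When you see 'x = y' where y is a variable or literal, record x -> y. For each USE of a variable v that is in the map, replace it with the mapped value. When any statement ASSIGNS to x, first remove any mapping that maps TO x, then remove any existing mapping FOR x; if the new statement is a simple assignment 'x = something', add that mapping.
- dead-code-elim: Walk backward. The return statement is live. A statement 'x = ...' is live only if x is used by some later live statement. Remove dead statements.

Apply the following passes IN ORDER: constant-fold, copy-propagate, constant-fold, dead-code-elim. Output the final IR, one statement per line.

Initial IR:
  x = 7
  z = x - 6
  a = x
  c = z
  d = c * 0
  t = 5
  v = 4 * t
  return x
After constant-fold (8 stmts):
  x = 7
  z = x - 6
  a = x
  c = z
  d = 0
  t = 5
  v = 4 * t
  return x
After copy-propagate (8 stmts):
  x = 7
  z = 7 - 6
  a = 7
  c = z
  d = 0
  t = 5
  v = 4 * 5
  return 7
After constant-fold (8 stmts):
  x = 7
  z = 1
  a = 7
  c = z
  d = 0
  t = 5
  v = 20
  return 7
After dead-code-elim (1 stmts):
  return 7

Answer: return 7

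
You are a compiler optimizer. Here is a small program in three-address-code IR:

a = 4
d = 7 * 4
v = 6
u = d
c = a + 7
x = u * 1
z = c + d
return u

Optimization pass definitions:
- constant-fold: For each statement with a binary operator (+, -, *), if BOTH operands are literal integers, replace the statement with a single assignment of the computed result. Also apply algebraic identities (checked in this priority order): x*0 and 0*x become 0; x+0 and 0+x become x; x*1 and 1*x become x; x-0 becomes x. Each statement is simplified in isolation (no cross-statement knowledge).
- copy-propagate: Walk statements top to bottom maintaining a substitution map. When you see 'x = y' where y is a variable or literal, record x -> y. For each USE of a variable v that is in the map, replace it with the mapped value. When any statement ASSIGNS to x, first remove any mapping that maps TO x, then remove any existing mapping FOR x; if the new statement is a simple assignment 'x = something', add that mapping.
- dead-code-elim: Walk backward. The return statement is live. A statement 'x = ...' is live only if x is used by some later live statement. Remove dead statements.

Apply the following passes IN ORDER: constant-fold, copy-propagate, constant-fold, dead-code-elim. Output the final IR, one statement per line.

Initial IR:
  a = 4
  d = 7 * 4
  v = 6
  u = d
  c = a + 7
  x = u * 1
  z = c + d
  return u
After constant-fold (8 stmts):
  a = 4
  d = 28
  v = 6
  u = d
  c = a + 7
  x = u
  z = c + d
  return u
After copy-propagate (8 stmts):
  a = 4
  d = 28
  v = 6
  u = 28
  c = 4 + 7
  x = 28
  z = c + 28
  return 28
After constant-fold (8 stmts):
  a = 4
  d = 28
  v = 6
  u = 28
  c = 11
  x = 28
  z = c + 28
  return 28
After dead-code-elim (1 stmts):
  return 28

Answer: return 28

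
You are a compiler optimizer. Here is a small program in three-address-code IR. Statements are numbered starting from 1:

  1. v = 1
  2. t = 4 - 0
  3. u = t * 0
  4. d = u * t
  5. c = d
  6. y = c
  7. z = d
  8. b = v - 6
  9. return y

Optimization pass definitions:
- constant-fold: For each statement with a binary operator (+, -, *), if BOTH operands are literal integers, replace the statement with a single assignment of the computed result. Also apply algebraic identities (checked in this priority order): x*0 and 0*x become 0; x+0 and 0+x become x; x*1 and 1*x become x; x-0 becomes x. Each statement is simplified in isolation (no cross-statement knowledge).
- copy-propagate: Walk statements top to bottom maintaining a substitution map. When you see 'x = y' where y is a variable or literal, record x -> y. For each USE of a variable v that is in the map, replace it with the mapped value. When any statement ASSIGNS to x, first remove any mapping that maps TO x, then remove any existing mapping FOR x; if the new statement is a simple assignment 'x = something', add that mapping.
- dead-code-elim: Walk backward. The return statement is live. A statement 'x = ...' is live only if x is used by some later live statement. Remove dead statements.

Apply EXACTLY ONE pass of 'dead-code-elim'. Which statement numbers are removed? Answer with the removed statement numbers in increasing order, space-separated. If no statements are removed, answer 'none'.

Backward liveness scan:
Stmt 1 'v = 1': DEAD (v not in live set [])
Stmt 2 't = 4 - 0': KEEP (t is live); live-in = []
Stmt 3 'u = t * 0': KEEP (u is live); live-in = ['t']
Stmt 4 'd = u * t': KEEP (d is live); live-in = ['t', 'u']
Stmt 5 'c = d': KEEP (c is live); live-in = ['d']
Stmt 6 'y = c': KEEP (y is live); live-in = ['c']
Stmt 7 'z = d': DEAD (z not in live set ['y'])
Stmt 8 'b = v - 6': DEAD (b not in live set ['y'])
Stmt 9 'return y': KEEP (return); live-in = ['y']
Removed statement numbers: [1, 7, 8]
Surviving IR:
  t = 4 - 0
  u = t * 0
  d = u * t
  c = d
  y = c
  return y

Answer: 1 7 8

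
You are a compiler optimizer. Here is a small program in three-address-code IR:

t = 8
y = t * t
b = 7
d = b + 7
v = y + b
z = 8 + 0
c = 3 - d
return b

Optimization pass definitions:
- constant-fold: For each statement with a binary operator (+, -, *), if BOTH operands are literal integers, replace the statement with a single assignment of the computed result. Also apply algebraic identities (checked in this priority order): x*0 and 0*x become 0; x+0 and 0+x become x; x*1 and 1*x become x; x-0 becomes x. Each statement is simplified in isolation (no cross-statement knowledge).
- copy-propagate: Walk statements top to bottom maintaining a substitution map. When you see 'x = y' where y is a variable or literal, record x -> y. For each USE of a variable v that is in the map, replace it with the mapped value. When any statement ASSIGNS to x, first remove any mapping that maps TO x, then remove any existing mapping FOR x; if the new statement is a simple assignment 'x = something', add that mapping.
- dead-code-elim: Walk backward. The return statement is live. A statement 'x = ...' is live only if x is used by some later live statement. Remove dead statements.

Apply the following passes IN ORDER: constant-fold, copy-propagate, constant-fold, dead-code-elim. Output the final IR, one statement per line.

Answer: return 7

Derivation:
Initial IR:
  t = 8
  y = t * t
  b = 7
  d = b + 7
  v = y + b
  z = 8 + 0
  c = 3 - d
  return b
After constant-fold (8 stmts):
  t = 8
  y = t * t
  b = 7
  d = b + 7
  v = y + b
  z = 8
  c = 3 - d
  return b
After copy-propagate (8 stmts):
  t = 8
  y = 8 * 8
  b = 7
  d = 7 + 7
  v = y + 7
  z = 8
  c = 3 - d
  return 7
After constant-fold (8 stmts):
  t = 8
  y = 64
  b = 7
  d = 14
  v = y + 7
  z = 8
  c = 3 - d
  return 7
After dead-code-elim (1 stmts):
  return 7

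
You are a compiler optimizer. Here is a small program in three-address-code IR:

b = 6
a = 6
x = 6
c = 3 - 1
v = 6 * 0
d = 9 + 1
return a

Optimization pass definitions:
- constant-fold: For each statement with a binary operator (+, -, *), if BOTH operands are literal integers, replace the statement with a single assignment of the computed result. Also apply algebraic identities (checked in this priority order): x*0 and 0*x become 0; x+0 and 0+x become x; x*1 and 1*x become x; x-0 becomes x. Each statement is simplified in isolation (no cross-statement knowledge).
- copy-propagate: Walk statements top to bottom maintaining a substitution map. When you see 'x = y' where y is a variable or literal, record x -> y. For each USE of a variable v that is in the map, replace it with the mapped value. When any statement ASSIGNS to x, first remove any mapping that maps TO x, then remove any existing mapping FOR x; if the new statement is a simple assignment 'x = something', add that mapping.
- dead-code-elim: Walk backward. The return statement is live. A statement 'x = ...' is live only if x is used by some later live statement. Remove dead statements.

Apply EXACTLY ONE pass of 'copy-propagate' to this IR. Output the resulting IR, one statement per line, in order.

Answer: b = 6
a = 6
x = 6
c = 3 - 1
v = 6 * 0
d = 9 + 1
return 6

Derivation:
Applying copy-propagate statement-by-statement:
  [1] b = 6  (unchanged)
  [2] a = 6  (unchanged)
  [3] x = 6  (unchanged)
  [4] c = 3 - 1  (unchanged)
  [5] v = 6 * 0  (unchanged)
  [6] d = 9 + 1  (unchanged)
  [7] return a  -> return 6
Result (7 stmts):
  b = 6
  a = 6
  x = 6
  c = 3 - 1
  v = 6 * 0
  d = 9 + 1
  return 6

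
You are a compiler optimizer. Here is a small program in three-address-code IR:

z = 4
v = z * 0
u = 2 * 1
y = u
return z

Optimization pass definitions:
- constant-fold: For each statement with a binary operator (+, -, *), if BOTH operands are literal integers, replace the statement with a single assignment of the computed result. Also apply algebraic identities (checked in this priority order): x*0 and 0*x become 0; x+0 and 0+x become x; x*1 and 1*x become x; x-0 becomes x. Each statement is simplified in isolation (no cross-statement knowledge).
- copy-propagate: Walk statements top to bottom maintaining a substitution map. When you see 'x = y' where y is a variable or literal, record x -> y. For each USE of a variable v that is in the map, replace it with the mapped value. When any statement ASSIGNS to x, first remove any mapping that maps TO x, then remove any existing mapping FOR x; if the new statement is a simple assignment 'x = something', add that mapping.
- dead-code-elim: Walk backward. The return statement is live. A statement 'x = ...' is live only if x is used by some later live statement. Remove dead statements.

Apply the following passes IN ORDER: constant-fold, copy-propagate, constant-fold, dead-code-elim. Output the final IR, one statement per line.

Answer: return 4

Derivation:
Initial IR:
  z = 4
  v = z * 0
  u = 2 * 1
  y = u
  return z
After constant-fold (5 stmts):
  z = 4
  v = 0
  u = 2
  y = u
  return z
After copy-propagate (5 stmts):
  z = 4
  v = 0
  u = 2
  y = 2
  return 4
After constant-fold (5 stmts):
  z = 4
  v = 0
  u = 2
  y = 2
  return 4
After dead-code-elim (1 stmts):
  return 4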